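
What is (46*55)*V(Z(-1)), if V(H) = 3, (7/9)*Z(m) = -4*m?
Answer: 7590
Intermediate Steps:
Z(m) = -36*m/7 (Z(m) = 9*(-4*m)/7 = -36*m/7)
(46*55)*V(Z(-1)) = (46*55)*3 = 2530*3 = 7590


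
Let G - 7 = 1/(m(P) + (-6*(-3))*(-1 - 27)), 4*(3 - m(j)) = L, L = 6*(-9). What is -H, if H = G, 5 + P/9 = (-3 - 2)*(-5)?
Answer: -6823/975 ≈ -6.9979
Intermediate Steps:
P = 180 (P = -45 + 9*((-3 - 2)*(-5)) = -45 + 9*(-5*(-5)) = -45 + 9*25 = -45 + 225 = 180)
L = -54
m(j) = 33/2 (m(j) = 3 - 1/4*(-54) = 3 + 27/2 = 33/2)
G = 6823/975 (G = 7 + 1/(33/2 + (-6*(-3))*(-1 - 27)) = 7 + 1/(33/2 + 18*(-28)) = 7 + 1/(33/2 - 504) = 7 + 1/(-975/2) = 7 - 2/975 = 6823/975 ≈ 6.9979)
H = 6823/975 ≈ 6.9979
-H = -1*6823/975 = -6823/975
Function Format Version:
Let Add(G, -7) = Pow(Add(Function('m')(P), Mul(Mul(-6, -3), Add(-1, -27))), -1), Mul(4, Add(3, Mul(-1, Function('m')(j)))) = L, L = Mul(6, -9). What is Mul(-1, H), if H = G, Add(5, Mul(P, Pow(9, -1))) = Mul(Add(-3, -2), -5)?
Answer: Rational(-6823, 975) ≈ -6.9979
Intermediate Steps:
P = 180 (P = Add(-45, Mul(9, Mul(Add(-3, -2), -5))) = Add(-45, Mul(9, Mul(-5, -5))) = Add(-45, Mul(9, 25)) = Add(-45, 225) = 180)
L = -54
Function('m')(j) = Rational(33, 2) (Function('m')(j) = Add(3, Mul(Rational(-1, 4), -54)) = Add(3, Rational(27, 2)) = Rational(33, 2))
G = Rational(6823, 975) (G = Add(7, Pow(Add(Rational(33, 2), Mul(Mul(-6, -3), Add(-1, -27))), -1)) = Add(7, Pow(Add(Rational(33, 2), Mul(18, -28)), -1)) = Add(7, Pow(Add(Rational(33, 2), -504), -1)) = Add(7, Pow(Rational(-975, 2), -1)) = Add(7, Rational(-2, 975)) = Rational(6823, 975) ≈ 6.9979)
H = Rational(6823, 975) ≈ 6.9979
Mul(-1, H) = Mul(-1, Rational(6823, 975)) = Rational(-6823, 975)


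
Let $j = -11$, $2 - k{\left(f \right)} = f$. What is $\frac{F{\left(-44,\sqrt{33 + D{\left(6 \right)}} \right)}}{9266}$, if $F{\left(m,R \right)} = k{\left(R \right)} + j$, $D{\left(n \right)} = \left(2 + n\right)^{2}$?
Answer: $- \frac{9}{9266} - \frac{\sqrt{97}}{9266} \approx -0.0020342$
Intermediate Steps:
$k{\left(f \right)} = 2 - f$
$F{\left(m,R \right)} = -9 - R$ ($F{\left(m,R \right)} = \left(2 - R\right) - 11 = -9 - R$)
$\frac{F{\left(-44,\sqrt{33 + D{\left(6 \right)}} \right)}}{9266} = \frac{-9 - \sqrt{33 + \left(2 + 6\right)^{2}}}{9266} = \left(-9 - \sqrt{33 + 8^{2}}\right) \frac{1}{9266} = \left(-9 - \sqrt{33 + 64}\right) \frac{1}{9266} = \left(-9 - \sqrt{97}\right) \frac{1}{9266} = - \frac{9}{9266} - \frac{\sqrt{97}}{9266}$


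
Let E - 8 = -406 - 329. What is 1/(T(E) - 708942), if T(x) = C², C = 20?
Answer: -1/708542 ≈ -1.4113e-6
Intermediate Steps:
E = -727 (E = 8 + (-406 - 329) = 8 - 735 = -727)
T(x) = 400 (T(x) = 20² = 400)
1/(T(E) - 708942) = 1/(400 - 708942) = 1/(-708542) = -1/708542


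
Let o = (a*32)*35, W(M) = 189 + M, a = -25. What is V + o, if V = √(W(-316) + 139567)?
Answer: -28000 + 4*√8715 ≈ -27627.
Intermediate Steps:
o = -28000 (o = -25*32*35 = -800*35 = -28000)
V = 4*√8715 (V = √((189 - 316) + 139567) = √(-127 + 139567) = √139440 = 4*√8715 ≈ 373.42)
V + o = 4*√8715 - 28000 = -28000 + 4*√8715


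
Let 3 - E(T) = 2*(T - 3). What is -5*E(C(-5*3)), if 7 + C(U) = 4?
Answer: -75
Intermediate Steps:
C(U) = -3 (C(U) = -7 + 4 = -3)
E(T) = 9 - 2*T (E(T) = 3 - 2*(T - 3) = 3 - 2*(-3 + T) = 3 - (-6 + 2*T) = 3 + (6 - 2*T) = 9 - 2*T)
-5*E(C(-5*3)) = -5*(9 - 2*(-3)) = -5*(9 + 6) = -5*15 = -75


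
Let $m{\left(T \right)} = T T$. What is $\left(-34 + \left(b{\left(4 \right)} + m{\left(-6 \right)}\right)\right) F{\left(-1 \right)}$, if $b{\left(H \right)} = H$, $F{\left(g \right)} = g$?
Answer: $-6$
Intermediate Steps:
$m{\left(T \right)} = T^{2}$
$\left(-34 + \left(b{\left(4 \right)} + m{\left(-6 \right)}\right)\right) F{\left(-1 \right)} = \left(-34 + \left(4 + \left(-6\right)^{2}\right)\right) \left(-1\right) = \left(-34 + \left(4 + 36\right)\right) \left(-1\right) = \left(-34 + 40\right) \left(-1\right) = 6 \left(-1\right) = -6$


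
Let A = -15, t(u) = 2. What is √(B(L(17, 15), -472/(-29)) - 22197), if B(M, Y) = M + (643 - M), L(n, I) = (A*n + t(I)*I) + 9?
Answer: I*√21554 ≈ 146.81*I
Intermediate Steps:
L(n, I) = 9 - 15*n + 2*I (L(n, I) = (-15*n + 2*I) + 9 = 9 - 15*n + 2*I)
B(M, Y) = 643
√(B(L(17, 15), -472/(-29)) - 22197) = √(643 - 22197) = √(-21554) = I*√21554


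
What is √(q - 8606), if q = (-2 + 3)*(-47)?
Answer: I*√8653 ≈ 93.021*I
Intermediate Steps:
q = -47 (q = 1*(-47) = -47)
√(q - 8606) = √(-47 - 8606) = √(-8653) = I*√8653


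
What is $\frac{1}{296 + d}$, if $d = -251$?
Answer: $\frac{1}{45} \approx 0.022222$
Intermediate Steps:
$\frac{1}{296 + d} = \frac{1}{296 - 251} = \frac{1}{45}$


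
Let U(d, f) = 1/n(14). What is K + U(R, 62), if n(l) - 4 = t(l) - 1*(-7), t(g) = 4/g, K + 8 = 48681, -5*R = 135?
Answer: 3845174/79 ≈ 48673.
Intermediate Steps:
R = -27 (R = -⅕*135 = -27)
K = 48673 (K = -8 + 48681 = 48673)
n(l) = 11 + 4/l (n(l) = 4 + (4/l - 1*(-7)) = 4 + (4/l + 7) = 4 + (7 + 4/l) = 11 + 4/l)
U(d, f) = 7/79 (U(d, f) = 1/(11 + 4/14) = 1/(11 + 4*(1/14)) = 1/(11 + 2/7) = 1/(79/7) = 7/79)
K + U(R, 62) = 48673 + 7/79 = 3845174/79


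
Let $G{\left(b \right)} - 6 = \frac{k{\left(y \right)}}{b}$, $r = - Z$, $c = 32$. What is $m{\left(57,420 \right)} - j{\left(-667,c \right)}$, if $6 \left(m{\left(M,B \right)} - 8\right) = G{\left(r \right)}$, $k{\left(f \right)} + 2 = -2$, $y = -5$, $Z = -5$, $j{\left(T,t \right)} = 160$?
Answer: $- \frac{2267}{15} \approx -151.13$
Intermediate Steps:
$k{\left(f \right)} = -4$ ($k{\left(f \right)} = -2 - 2 = -4$)
$r = 5$ ($r = \left(-1\right) \left(-5\right) = 5$)
$G{\left(b \right)} = 6 - \frac{4}{b}$
$m{\left(M,B \right)} = \frac{133}{15}$ ($m{\left(M,B \right)} = 8 + \frac{6 - \frac{4}{5}}{6} = 8 + \frac{1}{6} \cdot \frac{26}{5} = 8 + \frac{13}{15} = \frac{133}{15}$)
$m{\left(57,420 \right)} - j{\left(-667,c \right)} = \frac{133}{15} - 160 = - \frac{2267}{15}$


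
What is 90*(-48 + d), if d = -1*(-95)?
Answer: 4230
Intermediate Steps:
d = 95
90*(-48 + d) = 90*(-48 + 95) = 90*47 = 4230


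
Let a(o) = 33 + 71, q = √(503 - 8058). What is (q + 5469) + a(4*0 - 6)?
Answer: 5573 + I*√7555 ≈ 5573.0 + 86.92*I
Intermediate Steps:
q = I*√7555 (q = √(-7555) = I*√7555 ≈ 86.92*I)
a(o) = 104
(q + 5469) + a(4*0 - 6) = (I*√7555 + 5469) + 104 = (5469 + I*√7555) + 104 = 5573 + I*√7555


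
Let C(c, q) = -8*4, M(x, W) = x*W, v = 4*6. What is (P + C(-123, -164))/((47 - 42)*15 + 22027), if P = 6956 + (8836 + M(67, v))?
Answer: 8684/11051 ≈ 0.78581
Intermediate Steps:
v = 24
M(x, W) = W*x
C(c, q) = -32
P = 17400 (P = 6956 + (8836 + 24*67) = 6956 + (8836 + 1608) = 6956 + 10444 = 17400)
(P + C(-123, -164))/((47 - 42)*15 + 22027) = (17400 - 32)/((47 - 42)*15 + 22027) = 17368/(5*15 + 22027) = 17368/(75 + 22027) = 17368/22102 = 17368*(1/22102) = 8684/11051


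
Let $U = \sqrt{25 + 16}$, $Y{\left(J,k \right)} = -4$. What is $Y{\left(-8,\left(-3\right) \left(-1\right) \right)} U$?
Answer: $- 4 \sqrt{41} \approx -25.612$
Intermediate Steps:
$U = \sqrt{41} \approx 6.4031$
$Y{\left(-8,\left(-3\right) \left(-1\right) \right)} U = - 4 \sqrt{41}$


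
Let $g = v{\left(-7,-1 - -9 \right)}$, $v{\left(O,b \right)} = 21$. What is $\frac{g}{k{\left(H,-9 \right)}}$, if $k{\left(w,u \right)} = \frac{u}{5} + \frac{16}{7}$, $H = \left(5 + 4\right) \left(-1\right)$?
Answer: $\frac{735}{17} \approx 43.235$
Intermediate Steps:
$H = -9$ ($H = 9 \left(-1\right) = -9$)
$g = 21$
$k{\left(w,u \right)} = \frac{16}{7} + \frac{u}{5}$ ($k{\left(w,u \right)} = u \frac{1}{5} + 16 \cdot \frac{1}{7} = \frac{u}{5} + \frac{16}{7} = \frac{16}{7} + \frac{u}{5}$)
$\frac{g}{k{\left(H,-9 \right)}} = \frac{21}{\frac{16}{7} + \frac{1}{5} \left(-9\right)} = \frac{21}{\frac{16}{7} - \frac{9}{5}} = \frac{21}{\frac{17}{35}} = 21 \cdot \frac{35}{17} = \frac{735}{17}$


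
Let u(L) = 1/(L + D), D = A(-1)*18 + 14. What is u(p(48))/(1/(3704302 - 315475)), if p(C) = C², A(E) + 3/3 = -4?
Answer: 3388827/2228 ≈ 1521.0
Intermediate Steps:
A(E) = -5 (A(E) = -1 - 4 = -5)
D = -76 (D = -5*18 + 14 = -90 + 14 = -76)
u(L) = 1/(-76 + L) (u(L) = 1/(L - 76) = 1/(-76 + L))
u(p(48))/(1/(3704302 - 315475)) = 1/((-76 + 48²)*(1/(3704302 - 315475))) = 1/((-76 + 2304)*(1/3388827)) = 1/(2228*(1/3388827)) = (1/2228)*3388827 = 3388827/2228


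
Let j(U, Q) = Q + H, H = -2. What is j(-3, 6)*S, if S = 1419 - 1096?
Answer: 1292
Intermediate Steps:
j(U, Q) = -2 + Q (j(U, Q) = Q - 2 = -2 + Q)
S = 323
j(-3, 6)*S = (-2 + 6)*323 = 4*323 = 1292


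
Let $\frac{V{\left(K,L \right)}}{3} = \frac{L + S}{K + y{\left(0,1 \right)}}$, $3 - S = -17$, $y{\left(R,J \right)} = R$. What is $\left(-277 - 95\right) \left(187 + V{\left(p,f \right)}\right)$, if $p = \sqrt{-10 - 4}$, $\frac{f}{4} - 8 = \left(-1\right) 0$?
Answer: $-69564 + \frac{29016 i \sqrt{14}}{7} \approx -69564.0 + 15510.0 i$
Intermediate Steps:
$f = 32$ ($f = 32 + 4 \left(\left(-1\right) 0\right) = 32 + 4 \cdot 0 = 32 + 0 = 32$)
$S = 20$ ($S = 3 - -17 = 3 + 17 = 20$)
$p = i \sqrt{14}$ ($p = \sqrt{-14} = i \sqrt{14} \approx 3.7417 i$)
$V{\left(K,L \right)} = \frac{3 \left(20 + L\right)}{K}$ ($V{\left(K,L \right)} = 3 \frac{L + 20}{K + 0} = 3 \frac{20 + L}{K} = \frac{3 \left(20 + L\right)}{K}$)
$\left(-277 - 95\right) \left(187 + V{\left(p,f \right)}\right) = \left(-277 - 95\right) \left(187 + \frac{3 \left(20 + 32\right)}{i \sqrt{14}}\right) = - 372 \left(187 + 3 \left(- \frac{i \sqrt{14}}{14}\right) 52\right) = - 372 \left(187 - \frac{78 i \sqrt{14}}{7}\right) = -69564 + \frac{29016 i \sqrt{14}}{7}$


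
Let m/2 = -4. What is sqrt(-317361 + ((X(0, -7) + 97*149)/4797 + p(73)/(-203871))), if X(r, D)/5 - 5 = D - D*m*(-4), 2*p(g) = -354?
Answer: I*sqrt(3747265281865332930755)/108663243 ≈ 563.34*I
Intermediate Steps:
m = -8 (m = 2*(-4) = -8)
p(g) = -177 (p(g) = (1/2)*(-354) = -177)
X(r, D) = 25 - 155*D (X(r, D) = 25 + 5*(D - D*(-8)*(-4)) = 25 + 5*(D - (-8*D)*(-4)) = 25 + 5*(D - 32*D) = 25 + 5*(-31*D) = 25 - 155*D)
sqrt(-317361 + ((X(0, -7) + 97*149)/4797 + p(73)/(-203871))) = sqrt(-317361 + (((25 - 155*(-7)) + 97*149)/4797 - 177/(-203871))) = sqrt(-317361 + (((25 + 1085) + 14453)*(1/4797) - 177*(-1/203871))) = sqrt(-317361 + ((1110 + 14453)*(1/4797) + 59/67957)) = sqrt(-317361 + (15563*(1/4797) + 59/67957)) = sqrt(-317361 + (15563/4797 + 59/67957)) = sqrt(-317361 + 1057897814/325989729) = sqrt(-103455368487355/325989729) = I*sqrt(3747265281865332930755)/108663243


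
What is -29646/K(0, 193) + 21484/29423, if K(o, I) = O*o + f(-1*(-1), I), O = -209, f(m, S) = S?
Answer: -868127846/5678639 ≈ -152.88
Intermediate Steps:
K(o, I) = I - 209*o (K(o, I) = -209*o + I = I - 209*o)
-29646/K(0, 193) + 21484/29423 = -29646/(193 - 209*0) + 21484/29423 = -29646/(193 + 0) + 21484*(1/29423) = -29646/193 + 21484/29423 = -868127846/5678639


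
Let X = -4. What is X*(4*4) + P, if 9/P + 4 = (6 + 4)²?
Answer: -2045/32 ≈ -63.906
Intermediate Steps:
P = 3/32 (P = 9/(-4 + (6 + 4)²) = 9/(-4 + 10²) = 9/(-4 + 100) = 9/96 = 9*(1/96) = 3/32 ≈ 0.093750)
X*(4*4) + P = -16*4 + 3/32 = -4*16 + 3/32 = -64 + 3/32 = -2045/32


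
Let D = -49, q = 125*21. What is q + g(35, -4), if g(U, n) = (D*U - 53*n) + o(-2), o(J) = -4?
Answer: 1118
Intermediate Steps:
q = 2625
g(U, n) = -4 - 53*n - 49*U (g(U, n) = (-49*U - 53*n) - 4 = (-53*n - 49*U) - 4 = -4 - 53*n - 49*U)
q + g(35, -4) = 2625 + (-4 - 53*(-4) - 49*35) = 2625 + (-4 + 212 - 1715) = 2625 - 1507 = 1118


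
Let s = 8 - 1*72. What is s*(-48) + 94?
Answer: 3166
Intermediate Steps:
s = -64 (s = 8 - 72 = -64)
s*(-48) + 94 = -64*(-48) + 94 = 3072 + 94 = 3166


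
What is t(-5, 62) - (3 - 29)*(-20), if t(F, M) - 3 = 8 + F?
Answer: -514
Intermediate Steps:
t(F, M) = 11 + F (t(F, M) = 3 + (8 + F) = 11 + F)
t(-5, 62) - (3 - 29)*(-20) = (11 - 5) - (3 - 29)*(-20) = 6 - (-26)*(-20) = 6 - 1*520 = 6 - 520 = -514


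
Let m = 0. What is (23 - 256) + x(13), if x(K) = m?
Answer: -233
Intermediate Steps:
x(K) = 0
(23 - 256) + x(13) = (23 - 256) + 0 = -233 + 0 = -233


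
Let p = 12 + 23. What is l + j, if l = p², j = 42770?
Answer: 43995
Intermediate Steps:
p = 35
l = 1225 (l = 35² = 1225)
l + j = 1225 + 42770 = 43995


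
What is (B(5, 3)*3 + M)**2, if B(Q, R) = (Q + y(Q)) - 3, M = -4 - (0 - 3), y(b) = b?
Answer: 400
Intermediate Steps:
M = -1 (M = -4 - 1*(-3) = -4 + 3 = -1)
B(Q, R) = -3 + 2*Q (B(Q, R) = (Q + Q) - 3 = 2*Q - 3 = -3 + 2*Q)
(B(5, 3)*3 + M)**2 = ((-3 + 2*5)*3 - 1)**2 = ((-3 + 10)*3 - 1)**2 = (7*3 - 1)**2 = (21 - 1)**2 = 20**2 = 400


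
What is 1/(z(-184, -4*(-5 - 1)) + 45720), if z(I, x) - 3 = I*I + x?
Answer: 1/79603 ≈ 1.2562e-5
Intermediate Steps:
z(I, x) = 3 + x + I² (z(I, x) = 3 + (I*I + x) = 3 + (I² + x) = 3 + (x + I²) = 3 + x + I²)
1/(z(-184, -4*(-5 - 1)) + 45720) = 1/((3 - 4*(-5 - 1) + (-184)²) + 45720) = 1/((3 - 4*(-6) + 33856) + 45720) = 1/((3 + 24 + 33856) + 45720) = 1/(33883 + 45720) = 1/79603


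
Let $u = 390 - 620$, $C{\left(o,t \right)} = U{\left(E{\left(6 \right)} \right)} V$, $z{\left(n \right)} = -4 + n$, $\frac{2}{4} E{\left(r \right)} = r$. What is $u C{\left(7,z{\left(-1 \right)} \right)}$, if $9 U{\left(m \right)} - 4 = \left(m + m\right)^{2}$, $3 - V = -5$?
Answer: $- \frac{1067200}{9} \approx -1.1858 \cdot 10^{5}$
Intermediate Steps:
$V = 8$ ($V = 3 - -5 = 3 + 5 = 8$)
$E{\left(r \right)} = 2 r$
$U{\left(m \right)} = \frac{4}{9} + \frac{4 m^{2}}{9}$ ($U{\left(m \right)} = \frac{4}{9} + \frac{\left(m + m\right)^{2}}{9} = \frac{4}{9} + \frac{\left(2 m\right)^{2}}{9} = \frac{4}{9} + \frac{4 m^{2}}{9}$)
$C{\left(o,t \right)} = \frac{4640}{9}$ ($C{\left(o,t \right)} = \left(\frac{4}{9} + \frac{4 \left(2 \cdot 6\right)^{2}}{9}\right) 8 = \left(\frac{4}{9} + \frac{4 \cdot 12^{2}}{9}\right) 8 = \left(\frac{4}{9} + \frac{4}{9} \cdot 144\right) 8 = \left(\frac{4}{9} + 64\right) 8 = \frac{580}{9} \cdot 8 = \frac{4640}{9}$)
$u = -230$ ($u = 390 - 620 = -230$)
$u C{\left(7,z{\left(-1 \right)} \right)} = \left(-230\right) \frac{4640}{9} = - \frac{1067200}{9}$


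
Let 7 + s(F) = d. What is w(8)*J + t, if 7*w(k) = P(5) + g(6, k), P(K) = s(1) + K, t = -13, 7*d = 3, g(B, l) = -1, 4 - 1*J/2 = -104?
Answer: -4525/49 ≈ -92.347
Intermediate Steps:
J = 216 (J = 8 - 2*(-104) = 8 + 208 = 216)
d = 3/7 (d = (1/7)*3 = 3/7 ≈ 0.42857)
s(F) = -46/7 (s(F) = -7 + 3/7 = -46/7)
P(K) = -46/7 + K
w(k) = -18/49 (w(k) = ((-46/7 + 5) - 1)/7 = (-11/7 - 1)/7 = (1/7)*(-18/7) = -18/49)
w(8)*J + t = -18/49*216 - 13 = -3888/49 - 13 = -4525/49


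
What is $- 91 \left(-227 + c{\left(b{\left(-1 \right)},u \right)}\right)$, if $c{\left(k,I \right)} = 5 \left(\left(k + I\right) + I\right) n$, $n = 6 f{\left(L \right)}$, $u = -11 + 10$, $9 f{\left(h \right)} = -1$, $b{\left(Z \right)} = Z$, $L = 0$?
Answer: $19747$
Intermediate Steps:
$f{\left(h \right)} = - \frac{1}{9}$ ($f{\left(h \right)} = \frac{1}{9} \left(-1\right) = - \frac{1}{9}$)
$u = -1$
$n = - \frac{2}{3}$ ($n = 6 \left(- \frac{1}{9}\right) = - \frac{2}{3} \approx -0.66667$)
$c{\left(k,I \right)} = - \frac{20 I}{3} - \frac{10 k}{3}$ ($c{\left(k,I \right)} = 5 \left(\left(k + I\right) + I\right) \left(- \frac{2}{3}\right) = 5 \left(\left(I + k\right) + I\right) \left(- \frac{2}{3}\right) = 5 \left(k + 2 I\right) \left(- \frac{2}{3}\right) = \left(5 k + 10 I\right) \left(- \frac{2}{3}\right) = - \frac{20 I}{3} - \frac{10 k}{3}$)
$- 91 \left(-227 + c{\left(b{\left(-1 \right)},u \right)}\right) = - 91 \left(-227 - -10\right) = - 91 \left(-227 + \left(\frac{20}{3} + \frac{10}{3}\right)\right) = - 91 \left(-227 + 10\right) = \left(-91\right) \left(-217\right) = 19747$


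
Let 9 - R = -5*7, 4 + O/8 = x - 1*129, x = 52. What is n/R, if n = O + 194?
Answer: -227/22 ≈ -10.318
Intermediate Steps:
O = -648 (O = -32 + 8*(52 - 1*129) = -32 + 8*(52 - 129) = -32 + 8*(-77) = -32 - 616 = -648)
R = 44 (R = 9 - (-5)*7 = 9 - 1*(-35) = 9 + 35 = 44)
n = -454 (n = -648 + 194 = -454)
n/R = -454/44 = -454*1/44 = -227/22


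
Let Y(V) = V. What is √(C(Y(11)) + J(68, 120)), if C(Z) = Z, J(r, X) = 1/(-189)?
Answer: √43638/63 ≈ 3.3158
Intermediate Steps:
J(r, X) = -1/189
√(C(Y(11)) + J(68, 120)) = √(11 - 1/189) = √(2078/189) = √43638/63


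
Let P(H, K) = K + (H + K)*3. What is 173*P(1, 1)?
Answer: 1211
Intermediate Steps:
P(H, K) = 3*H + 4*K (P(H, K) = K + (3*H + 3*K) = 3*H + 4*K)
173*P(1, 1) = 173*(3*1 + 4*1) = 173*(3 + 4) = 173*7 = 1211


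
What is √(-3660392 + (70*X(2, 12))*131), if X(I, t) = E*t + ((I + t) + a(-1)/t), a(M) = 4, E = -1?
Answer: I*√32750958/3 ≈ 1907.6*I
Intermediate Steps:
X(I, t) = I + 4/t (X(I, t) = -t + ((I + t) + 4/t) = -t + (I + t + 4/t) = I + 4/t)
√(-3660392 + (70*X(2, 12))*131) = √(-3660392 + (70*(2 + 4/12))*131) = √(-3660392 + (70*(2 + 4*(1/12)))*131) = √(-3660392 + (70*(2 + ⅓))*131) = √(-3660392 + (70*(7/3))*131) = √(-3660392 + (490/3)*131) = √(-3660392 + 64190/3) = √(-10916986/3) = I*√32750958/3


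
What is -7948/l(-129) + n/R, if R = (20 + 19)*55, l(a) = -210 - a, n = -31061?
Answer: 4844173/57915 ≈ 83.643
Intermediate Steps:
R = 2145 (R = 39*55 = 2145)
-7948/l(-129) + n/R = -7948/(-210 - 1*(-129)) - 31061/2145 = -7948/(-210 + 129) - 31061*1/2145 = -7948/(-81) - 31061/2145 = -7948*(-1/81) - 31061/2145 = 7948/81 - 31061/2145 = 4844173/57915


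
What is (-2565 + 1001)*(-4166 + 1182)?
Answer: 4666976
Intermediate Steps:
(-2565 + 1001)*(-4166 + 1182) = -1564*(-2984) = 4666976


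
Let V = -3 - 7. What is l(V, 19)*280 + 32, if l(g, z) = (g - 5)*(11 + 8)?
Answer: -79768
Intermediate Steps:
V = -10
l(g, z) = -95 + 19*g (l(g, z) = (-5 + g)*19 = -95 + 19*g)
l(V, 19)*280 + 32 = (-95 + 19*(-10))*280 + 32 = (-95 - 190)*280 + 32 = -285*280 + 32 = -79800 + 32 = -79768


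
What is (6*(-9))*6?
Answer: -324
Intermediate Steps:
(6*(-9))*6 = -54*6 = -324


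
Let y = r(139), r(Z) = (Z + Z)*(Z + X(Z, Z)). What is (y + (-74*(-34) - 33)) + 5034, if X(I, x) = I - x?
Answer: 46159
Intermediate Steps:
r(Z) = 2*Z**2 (r(Z) = (Z + Z)*(Z + (Z - Z)) = (2*Z)*(Z + 0) = (2*Z)*Z = 2*Z**2)
y = 38642 (y = 2*139**2 = 2*19321 = 38642)
(y + (-74*(-34) - 33)) + 5034 = (38642 + (-74*(-34) - 33)) + 5034 = (38642 + (2516 - 33)) + 5034 = (38642 + 2483) + 5034 = 41125 + 5034 = 46159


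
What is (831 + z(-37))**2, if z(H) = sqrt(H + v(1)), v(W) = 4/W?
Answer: (831 + I*sqrt(33))**2 ≈ 6.9053e+5 + 9547.0*I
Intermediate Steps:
z(H) = sqrt(4 + H) (z(H) = sqrt(H + 4/1) = sqrt(H + 4*1) = sqrt(H + 4) = sqrt(4 + H))
(831 + z(-37))**2 = (831 + sqrt(4 - 37))**2 = (831 + sqrt(-33))**2 = (831 + I*sqrt(33))**2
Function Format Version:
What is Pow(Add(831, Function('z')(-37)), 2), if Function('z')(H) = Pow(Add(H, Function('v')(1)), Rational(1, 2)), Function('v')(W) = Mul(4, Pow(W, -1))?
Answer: Pow(Add(831, Mul(I, Pow(33, Rational(1, 2)))), 2) ≈ Add(6.9053e+5, Mul(9547., I))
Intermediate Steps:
Function('z')(H) = Pow(Add(4, H), Rational(1, 2)) (Function('z')(H) = Pow(Add(H, Mul(4, Pow(1, -1))), Rational(1, 2)) = Pow(Add(H, Mul(4, 1)), Rational(1, 2)) = Pow(Add(H, 4), Rational(1, 2)) = Pow(Add(4, H), Rational(1, 2)))
Pow(Add(831, Function('z')(-37)), 2) = Pow(Add(831, Pow(Add(4, -37), Rational(1, 2))), 2) = Pow(Add(831, Pow(-33, Rational(1, 2))), 2) = Pow(Add(831, Mul(I, Pow(33, Rational(1, 2)))), 2)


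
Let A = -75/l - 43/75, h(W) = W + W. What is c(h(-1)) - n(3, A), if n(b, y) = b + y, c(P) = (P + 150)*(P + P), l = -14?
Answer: -629773/1050 ≈ -599.78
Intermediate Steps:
h(W) = 2*W
A = 5023/1050 (A = -75/(-14) - 43/75 = -75*(-1/14) - 43*1/75 = 75/14 - 43/75 = 5023/1050 ≈ 4.7838)
c(P) = 2*P*(150 + P) (c(P) = (150 + P)*(2*P) = 2*P*(150 + P))
c(h(-1)) - n(3, A) = 2*(2*(-1))*(150 + 2*(-1)) - (3 + 5023/1050) = 2*(-2)*(150 - 2) - 1*8173/1050 = 2*(-2)*148 - 8173/1050 = -592 - 8173/1050 = -629773/1050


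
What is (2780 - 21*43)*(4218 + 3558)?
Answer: 14595552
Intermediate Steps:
(2780 - 21*43)*(4218 + 3558) = (2780 - 903)*7776 = 1877*7776 = 14595552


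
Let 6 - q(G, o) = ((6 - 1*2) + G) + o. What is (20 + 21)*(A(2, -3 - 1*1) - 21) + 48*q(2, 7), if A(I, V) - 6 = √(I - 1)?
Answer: -910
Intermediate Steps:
q(G, o) = 2 - G - o (q(G, o) = 6 - (((6 - 1*2) + G) + o) = 6 - (((6 - 2) + G) + o) = 6 - ((4 + G) + o) = 6 - (4 + G + o) = 6 + (-4 - G - o) = 2 - G - o)
A(I, V) = 6 + √(-1 + I) (A(I, V) = 6 + √(I - 1) = 6 + √(-1 + I))
(20 + 21)*(A(2, -3 - 1*1) - 21) + 48*q(2, 7) = (20 + 21)*((6 + √(-1 + 2)) - 21) + 48*(2 - 1*2 - 1*7) = 41*((6 + √1) - 21) + 48*(2 - 2 - 7) = 41*((6 + 1) - 21) + 48*(-7) = 41*(7 - 21) - 336 = 41*(-14) - 336 = -574 - 336 = -910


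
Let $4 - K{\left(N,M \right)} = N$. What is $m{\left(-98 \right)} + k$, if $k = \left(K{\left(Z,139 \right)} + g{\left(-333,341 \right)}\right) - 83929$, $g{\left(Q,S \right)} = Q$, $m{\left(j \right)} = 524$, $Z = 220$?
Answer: $-83954$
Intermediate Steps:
$K{\left(N,M \right)} = 4 - N$
$k = -84478$ ($k = \left(\left(4 - 220\right) - 333\right) - 83929 = \left(-216 - 333\right) - 83929 = -549 - 83929 = -84478$)
$m{\left(-98 \right)} + k = 524 - 84478 = -83954$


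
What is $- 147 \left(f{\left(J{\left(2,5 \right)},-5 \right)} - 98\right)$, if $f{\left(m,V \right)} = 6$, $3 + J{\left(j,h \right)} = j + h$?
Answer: $13524$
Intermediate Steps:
$J{\left(j,h \right)} = -3 + h + j$ ($J{\left(j,h \right)} = -3 + \left(j + h\right) = -3 + \left(h + j\right) = -3 + h + j$)
$- 147 \left(f{\left(J{\left(2,5 \right)},-5 \right)} - 98\right) = - 147 \left(6 - 98\right) = \left(-147\right) \left(-92\right) = 13524$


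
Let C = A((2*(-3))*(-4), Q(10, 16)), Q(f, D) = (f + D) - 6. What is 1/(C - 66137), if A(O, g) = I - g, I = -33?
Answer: -1/66190 ≈ -1.5108e-5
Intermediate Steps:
Q(f, D) = -6 + D + f (Q(f, D) = (D + f) - 6 = -6 + D + f)
A(O, g) = -33 - g
C = -53 (C = -33 - (-6 + 16 + 10) = -33 - 1*20 = -33 - 20 = -53)
1/(C - 66137) = 1/(-53 - 66137) = 1/(-66190) = -1/66190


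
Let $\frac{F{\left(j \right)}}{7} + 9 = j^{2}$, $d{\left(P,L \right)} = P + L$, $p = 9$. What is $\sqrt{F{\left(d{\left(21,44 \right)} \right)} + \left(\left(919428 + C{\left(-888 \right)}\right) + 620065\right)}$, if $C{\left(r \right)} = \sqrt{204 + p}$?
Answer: $\sqrt{1569005 + \sqrt{213}} \approx 1252.6$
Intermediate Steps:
$C{\left(r \right)} = \sqrt{213}$ ($C{\left(r \right)} = \sqrt{204 + 9} = \sqrt{213}$)
$d{\left(P,L \right)} = L + P$
$F{\left(j \right)} = -63 + 7 j^{2}$
$\sqrt{F{\left(d{\left(21,44 \right)} \right)} + \left(\left(919428 + C{\left(-888 \right)}\right) + 620065\right)} = \sqrt{\left(-63 + 7 \left(44 + 21\right)^{2}\right) + \left(\left(919428 + \sqrt{213}\right) + 620065\right)} = \sqrt{\left(-63 + 7 \cdot 65^{2}\right) + \left(1539493 + \sqrt{213}\right)} = \sqrt{\left(-63 + 7 \cdot 4225\right) + \left(1539493 + \sqrt{213}\right)} = \sqrt{\left(-63 + 29575\right) + \left(1539493 + \sqrt{213}\right)} = \sqrt{29512 + \left(1539493 + \sqrt{213}\right)} = \sqrt{1569005 + \sqrt{213}}$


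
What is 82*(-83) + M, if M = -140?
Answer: -6946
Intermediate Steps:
82*(-83) + M = 82*(-83) - 140 = -6806 - 140 = -6946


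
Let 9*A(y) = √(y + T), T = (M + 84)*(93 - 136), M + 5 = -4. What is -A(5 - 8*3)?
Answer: -2*I*√811/9 ≈ -6.3285*I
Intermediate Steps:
M = -9 (M = -5 - 4 = -9)
T = -3225 (T = (-9 + 84)*(93 - 136) = 75*(-43) = -3225)
A(y) = √(-3225 + y)/9 (A(y) = √(y - 3225)/9 = √(-3225 + y)/9)
-A(5 - 8*3) = -√(-3225 + (5 - 8*3))/9 = -√(-3225 + (5 - 24))/9 = -√(-3225 - 19)/9 = -√(-3244)/9 = -2*I*√811/9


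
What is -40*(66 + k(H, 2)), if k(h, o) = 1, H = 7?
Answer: -2680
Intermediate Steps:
-40*(66 + k(H, 2)) = -40*(66 + 1) = -40*67 = -2680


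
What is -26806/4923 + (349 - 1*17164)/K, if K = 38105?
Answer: -220844575/37518183 ≈ -5.8863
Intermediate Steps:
-26806/4923 + (349 - 1*17164)/K = -26806/4923 + (349 - 1*17164)/38105 = -26806*1/4923 + (349 - 17164)*(1/38105) = -26806/4923 - 16815*1/38105 = -26806/4923 - 3363/7621 = -220844575/37518183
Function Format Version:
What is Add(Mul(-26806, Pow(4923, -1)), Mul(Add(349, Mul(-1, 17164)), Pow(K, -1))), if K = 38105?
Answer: Rational(-220844575, 37518183) ≈ -5.8863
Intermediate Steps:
Add(Mul(-26806, Pow(4923, -1)), Mul(Add(349, Mul(-1, 17164)), Pow(K, -1))) = Add(Mul(-26806, Pow(4923, -1)), Mul(Add(349, Mul(-1, 17164)), Pow(38105, -1))) = Add(Mul(-26806, Rational(1, 4923)), Mul(Add(349, -17164), Rational(1, 38105))) = Add(Rational(-26806, 4923), Mul(-16815, Rational(1, 38105))) = Add(Rational(-26806, 4923), Rational(-3363, 7621)) = Rational(-220844575, 37518183)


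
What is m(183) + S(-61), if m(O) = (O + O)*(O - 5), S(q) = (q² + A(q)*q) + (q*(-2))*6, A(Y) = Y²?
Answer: -157380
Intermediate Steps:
S(q) = q² + q³ - 12*q (S(q) = (q² + q²*q) + (q*(-2))*6 = (q² + q³) - 2*q*6 = (q² + q³) - 12*q = q² + q³ - 12*q)
m(O) = 2*O*(-5 + O) (m(O) = (2*O)*(-5 + O) = 2*O*(-5 + O))
m(183) + S(-61) = 2*183*(-5 + 183) - 61*(-12 - 61 + (-61)²) = 2*183*178 - 61*(-12 - 61 + 3721) = 65148 - 61*3648 = 65148 - 222528 = -157380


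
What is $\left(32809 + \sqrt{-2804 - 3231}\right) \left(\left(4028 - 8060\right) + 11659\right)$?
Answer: $250234243 + 7627 i \sqrt{6035} \approx 2.5023 \cdot 10^{8} + 5.9251 \cdot 10^{5} i$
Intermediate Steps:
$\left(32809 + \sqrt{-2804 - 3231}\right) \left(\left(4028 - 8060\right) + 11659\right) = \left(32809 + \sqrt{-6035}\right) \left(\left(4028 - 8060\right) + 11659\right) = \left(32809 + i \sqrt{6035}\right) \left(-4032 + 11659\right) = \left(32809 + i \sqrt{6035}\right) 7627 = 250234243 + 7627 i \sqrt{6035}$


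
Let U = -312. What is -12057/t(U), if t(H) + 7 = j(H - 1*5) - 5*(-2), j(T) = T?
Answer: 12057/314 ≈ 38.398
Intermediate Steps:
t(H) = -2 + H (t(H) = -7 + ((H - 1*5) - 5*(-2)) = -7 + ((H - 5) + 10) = -7 + ((-5 + H) + 10) = -7 + (5 + H) = -2 + H)
-12057/t(U) = -12057/(-2 - 312) = -12057/(-314) = -12057*(-1/314) = 12057/314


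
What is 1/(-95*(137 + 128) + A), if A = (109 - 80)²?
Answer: -1/24334 ≈ -4.1095e-5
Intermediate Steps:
A = 841 (A = 29² = 841)
1/(-95*(137 + 128) + A) = 1/(-95*(137 + 128) + 841) = 1/(-95*265 + 841) = 1/(-25175 + 841) = 1/(-24334) = -1/24334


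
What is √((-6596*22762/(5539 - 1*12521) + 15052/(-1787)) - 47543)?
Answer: I*√1013725090006639967/6238417 ≈ 161.39*I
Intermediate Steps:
√((-6596*22762/(5539 - 1*12521) + 15052/(-1787)) - 47543) = √((-6596*22762/(5539 - 12521) + 15052*(-1/1787)) - 47543) = √((-6596/((-6982*1/22762)) - 15052/1787) - 47543) = √((-6596/(-3491/11381) - 15052/1787) - 47543) = √((-6596*(-11381/3491) - 15052/1787) - 47543) = √((75069076/3491 - 15052/1787) - 47543) = √(134095892280/6238417 - 47543) = √(-162497167151/6238417) = I*√1013725090006639967/6238417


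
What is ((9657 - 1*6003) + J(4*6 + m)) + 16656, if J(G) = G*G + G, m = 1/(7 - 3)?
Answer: 334757/16 ≈ 20922.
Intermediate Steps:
m = ¼ (m = 1/4 = ¼ ≈ 0.25000)
J(G) = G + G² (J(G) = G² + G = G + G²)
((9657 - 1*6003) + J(4*6 + m)) + 16656 = ((9657 - 1*6003) + (4*6 + ¼)*(1 + (4*6 + ¼))) + 16656 = ((9657 - 6003) + (24 + ¼)*(1 + (24 + ¼))) + 16656 = (3654 + 97*(1 + 97/4)/4) + 16656 = (3654 + (97/4)*(101/4)) + 16656 = (3654 + 9797/16) + 16656 = 68261/16 + 16656 = 334757/16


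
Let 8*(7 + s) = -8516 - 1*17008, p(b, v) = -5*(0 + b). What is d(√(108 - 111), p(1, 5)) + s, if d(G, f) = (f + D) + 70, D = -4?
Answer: -6273/2 ≈ -3136.5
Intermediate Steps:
p(b, v) = -5*b
s = -6395/2 (s = -7 + (-8516 - 1*17008)/8 = -7 + (-8516 - 17008)/8 = -7 + (⅛)*(-25524) = -7 - 6381/2 = -6395/2 ≈ -3197.5)
d(G, f) = 66 + f (d(G, f) = (f - 4) + 70 = (-4 + f) + 70 = 66 + f)
d(√(108 - 111), p(1, 5)) + s = (66 - 5*1) - 6395/2 = (66 - 5) - 6395/2 = 61 - 6395/2 = -6273/2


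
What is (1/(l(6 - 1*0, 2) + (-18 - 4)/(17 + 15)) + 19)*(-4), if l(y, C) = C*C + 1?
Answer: -5308/69 ≈ -76.927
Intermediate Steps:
l(y, C) = 1 + C**2 (l(y, C) = C**2 + 1 = 1 + C**2)
(1/(l(6 - 1*0, 2) + (-18 - 4)/(17 + 15)) + 19)*(-4) = (1/((1 + 2**2) + (-18 - 4)/(17 + 15)) + 19)*(-4) = (1/((1 + 4) - 22/32) + 19)*(-4) = (1/(5 - 22*1/32) + 19)*(-4) = (1/(5 - 11/16) + 19)*(-4) = (1/(69/16) + 19)*(-4) = (16/69 + 19)*(-4) = (1327/69)*(-4) = -5308/69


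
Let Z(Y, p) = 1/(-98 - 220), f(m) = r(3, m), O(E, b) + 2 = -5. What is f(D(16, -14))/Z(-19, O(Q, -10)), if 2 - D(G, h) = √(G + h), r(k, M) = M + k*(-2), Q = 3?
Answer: 1272 + 318*√2 ≈ 1721.7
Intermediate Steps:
O(E, b) = -7 (O(E, b) = -2 - 5 = -7)
r(k, M) = M - 2*k
D(G, h) = 2 - √(G + h)
f(m) = -6 + m (f(m) = m - 2*3 = m - 6 = -6 + m)
Z(Y, p) = -1/318 (Z(Y, p) = 1/(-318) = -1/318)
f(D(16, -14))/Z(-19, O(Q, -10)) = (-6 + (2 - √(16 - 14)))/(-1/318) = (-6 + (2 - √2))*(-318) = (-4 - √2)*(-318) = 1272 + 318*√2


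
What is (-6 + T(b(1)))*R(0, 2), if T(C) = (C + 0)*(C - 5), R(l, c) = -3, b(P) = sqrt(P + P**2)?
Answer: 12 + 15*sqrt(2) ≈ 33.213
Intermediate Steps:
T(C) = C*(-5 + C)
(-6 + T(b(1)))*R(0, 2) = (-6 + sqrt(1*(1 + 1))*(-5 + sqrt(1*(1 + 1))))*(-3) = (-6 + sqrt(1*2)*(-5 + sqrt(1*2)))*(-3) = (-6 + sqrt(2)*(-5 + sqrt(2)))*(-3) = 18 - 3*sqrt(2)*(-5 + sqrt(2))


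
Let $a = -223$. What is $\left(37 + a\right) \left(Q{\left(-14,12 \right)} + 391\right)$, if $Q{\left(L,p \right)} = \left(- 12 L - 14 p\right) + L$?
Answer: $-70122$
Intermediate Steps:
$Q{\left(L,p \right)} = - 14 p - 11 L$ ($Q{\left(L,p \right)} = \left(- 14 p - 12 L\right) + L = - 14 p - 11 L$)
$\left(37 + a\right) \left(Q{\left(-14,12 \right)} + 391\right) = \left(37 - 223\right) \left(\left(\left(-14\right) 12 - -154\right) + 391\right) = - 186 \left(\left(-168 + 154\right) + 391\right) = - 186 \left(-14 + 391\right) = \left(-186\right) 377 = -70122$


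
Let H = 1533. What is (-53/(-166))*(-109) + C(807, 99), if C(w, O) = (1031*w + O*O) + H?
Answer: 139990489/166 ≈ 8.4332e+5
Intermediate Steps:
C(w, O) = 1533 + O² + 1031*w (C(w, O) = (1031*w + O*O) + 1533 = (1031*w + O²) + 1533 = (O² + 1031*w) + 1533 = 1533 + O² + 1031*w)
(-53/(-166))*(-109) + C(807, 99) = (-53/(-166))*(-109) + (1533 + 99² + 1031*807) = -1/166*(-53)*(-109) + (1533 + 9801 + 832017) = (53/166)*(-109) + 843351 = -5777/166 + 843351 = 139990489/166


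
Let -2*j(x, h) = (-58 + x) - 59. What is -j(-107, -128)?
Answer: -112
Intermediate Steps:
j(x, h) = 117/2 - x/2 (j(x, h) = -((-58 + x) - 59)/2 = -(-117 + x)/2 = 117/2 - x/2)
-j(-107, -128) = -(117/2 - 1/2*(-107)) = -(117/2 + 107/2) = -1*112 = -112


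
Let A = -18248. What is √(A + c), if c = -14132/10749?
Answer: 2*I*√527136022779/10749 ≈ 135.09*I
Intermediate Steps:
c = -14132/10749 (c = -14132*1/10749 = -14132/10749 ≈ -1.3147)
√(A + c) = √(-18248 - 14132/10749) = √(-196161884/10749) = 2*I*√527136022779/10749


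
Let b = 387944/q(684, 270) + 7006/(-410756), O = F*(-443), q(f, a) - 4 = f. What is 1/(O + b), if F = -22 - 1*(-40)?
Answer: -4415627/32720436174 ≈ -0.00013495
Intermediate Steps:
F = 18 (F = -22 + 40 = 18)
q(f, a) = 4 + f
O = -7974 (O = 18*(-443) = -7974)
b = 2489773524/4415627 (b = 387944/(4 + 684) + 7006/(-410756) = 387944/688 + 7006*(-1/410756) = 387944*(1/688) - 3503/205378 = 48493/86 - 3503/205378 = 2489773524/4415627 ≈ 563.86)
1/(O + b) = 1/(-7974 + 2489773524/4415627) = 1/(-32720436174/4415627) = -4415627/32720436174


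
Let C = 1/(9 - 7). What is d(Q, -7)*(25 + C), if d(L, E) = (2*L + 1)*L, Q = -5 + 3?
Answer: 153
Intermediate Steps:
Q = -2
d(L, E) = L*(1 + 2*L) (d(L, E) = (1 + 2*L)*L = L*(1 + 2*L))
C = 1/2 ≈ 0.50000
d(Q, -7)*(25 + C) = (-2*(1 + 2*(-2)))*(25 + 1/2) = -2*(1 - 4)*(51/2) = -2*(-3)*(51/2) = 6*(51/2) = 153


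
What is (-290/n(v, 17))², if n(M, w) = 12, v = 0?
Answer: 21025/36 ≈ 584.03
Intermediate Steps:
(-290/n(v, 17))² = (-290/12)² = (-290*1/12)² = (-145/6)² = 21025/36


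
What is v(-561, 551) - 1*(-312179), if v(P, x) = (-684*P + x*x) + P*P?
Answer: 1314225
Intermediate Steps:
v(P, x) = P² + x² - 684*P (v(P, x) = (-684*P + x²) + P² = (x² - 684*P) + P² = P² + x² - 684*P)
v(-561, 551) - 1*(-312179) = ((-561)² + 551² - 684*(-561)) - 1*(-312179) = (314721 + 303601 + 383724) + 312179 = 1002046 + 312179 = 1314225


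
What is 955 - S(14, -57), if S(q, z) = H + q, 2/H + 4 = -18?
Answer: 10352/11 ≈ 941.09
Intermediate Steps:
H = -1/11 (H = 2/(-4 - 18) = 2/(-22) = 2*(-1/22) = -1/11 ≈ -0.090909)
S(q, z) = -1/11 + q
955 - S(14, -57) = 955 - (-1/11 + 14) = 955 - 1*153/11 = 955 - 153/11 = 10352/11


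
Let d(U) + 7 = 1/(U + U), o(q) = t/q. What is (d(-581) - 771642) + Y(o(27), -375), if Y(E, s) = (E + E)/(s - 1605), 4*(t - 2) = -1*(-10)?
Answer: -2663068733411/3451140 ≈ -7.7165e+5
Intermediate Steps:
t = 9/2 (t = 2 + (-1*(-10))/4 = 2 + (¼)*10 = 2 + 5/2 = 9/2 ≈ 4.5000)
o(q) = 9/(2*q)
Y(E, s) = 2*E/(-1605 + s) (Y(E, s) = (2*E)/(-1605 + s) = 2*E/(-1605 + s))
d(U) = -7 + 1/(2*U) (d(U) = -7 + 1/(U + U) = -7 + 1/(2*U))
(d(-581) - 771642) + Y(o(27), -375) = ((-7 + (½)/(-581)) - 771642) + 2*((9/2)/27)/(-1605 - 375) = ((-7 + (½)*(-1/581)) - 771642) + 2*((9/2)*(1/27))/(-1980) = ((-7 - 1/1162) - 771642) + 2*(⅙)*(-1/1980) = (-8135/1162 - 771642) - 1/5940 = -896656139/1162 - 1/5940 = -2663068733411/3451140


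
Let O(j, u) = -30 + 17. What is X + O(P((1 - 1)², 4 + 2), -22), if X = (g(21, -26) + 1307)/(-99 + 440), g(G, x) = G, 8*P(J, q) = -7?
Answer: -3105/341 ≈ -9.1056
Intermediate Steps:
P(J, q) = -7/8 (P(J, q) = (⅛)*(-7) = -7/8)
O(j, u) = -13
X = 1328/341 (X = (21 + 1307)/(-99 + 440) = 1328/341 ≈ 3.8944)
X + O(P((1 - 1)², 4 + 2), -22) = 1328/341 - 13 = -3105/341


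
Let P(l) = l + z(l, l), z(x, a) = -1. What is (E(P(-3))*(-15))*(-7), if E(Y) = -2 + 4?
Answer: 210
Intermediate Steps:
P(l) = -1 + l (P(l) = l - 1 = -1 + l)
E(Y) = 2
(E(P(-3))*(-15))*(-7) = (2*(-15))*(-7) = -30*(-7) = 210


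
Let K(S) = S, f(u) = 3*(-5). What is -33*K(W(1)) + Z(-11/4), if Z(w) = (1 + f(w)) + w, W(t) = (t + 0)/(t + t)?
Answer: -133/4 ≈ -33.250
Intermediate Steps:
W(t) = ½ (W(t) = t/((2*t)) = t*(1/(2*t)) = ½)
f(u) = -15
Z(w) = -14 + w (Z(w) = (1 - 15) + w = -14 + w)
-33*K(W(1)) + Z(-11/4) = -33*½ + (-14 - 11/4) = -33/2 + (-14 - 11*¼) = -33/2 + (-14 - 11/4) = -33/2 - 67/4 = -133/4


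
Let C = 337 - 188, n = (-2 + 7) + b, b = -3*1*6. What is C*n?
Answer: -1937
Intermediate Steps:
b = -18 (b = -3*6 = -18)
n = -13 (n = (-2 + 7) - 18 = 5 - 18 = -13)
C = 149
C*n = 149*(-13) = -1937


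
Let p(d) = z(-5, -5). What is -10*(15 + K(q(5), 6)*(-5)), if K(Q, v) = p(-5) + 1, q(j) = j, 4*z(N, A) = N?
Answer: -325/2 ≈ -162.50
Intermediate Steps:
z(N, A) = N/4
p(d) = -5/4 (p(d) = (¼)*(-5) = -5/4)
K(Q, v) = -¼ (K(Q, v) = -5/4 + 1 = -¼)
-10*(15 + K(q(5), 6)*(-5)) = -10*(15 - ¼*(-5)) = -10*(15 + 5/4) = -10*65/4 = -325/2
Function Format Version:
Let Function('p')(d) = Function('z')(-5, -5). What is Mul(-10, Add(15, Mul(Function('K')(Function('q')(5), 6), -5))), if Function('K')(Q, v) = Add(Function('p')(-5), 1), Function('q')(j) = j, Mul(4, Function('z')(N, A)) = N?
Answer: Rational(-325, 2) ≈ -162.50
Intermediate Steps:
Function('z')(N, A) = Mul(Rational(1, 4), N)
Function('p')(d) = Rational(-5, 4) (Function('p')(d) = Mul(Rational(1, 4), -5) = Rational(-5, 4))
Function('K')(Q, v) = Rational(-1, 4) (Function('K')(Q, v) = Add(Rational(-5, 4), 1) = Rational(-1, 4))
Mul(-10, Add(15, Mul(Function('K')(Function('q')(5), 6), -5))) = Mul(-10, Add(15, Mul(Rational(-1, 4), -5))) = Mul(-10, Add(15, Rational(5, 4))) = Mul(-10, Rational(65, 4)) = Rational(-325, 2)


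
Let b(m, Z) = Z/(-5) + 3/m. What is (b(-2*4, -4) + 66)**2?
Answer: 7059649/1600 ≈ 4412.3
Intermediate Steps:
b(m, Z) = 3/m - Z/5 (b(m, Z) = Z*(-1/5) + 3/m = -Z/5 + 3/m = 3/m - Z/5)
(b(-2*4, -4) + 66)**2 = ((3/((-2*4)) - 1/5*(-4)) + 66)**2 = ((3/(-8) + 4/5) + 66)**2 = ((3*(-1/8) + 4/5) + 66)**2 = ((-3/8 + 4/5) + 66)**2 = (17/40 + 66)**2 = (2657/40)**2 = 7059649/1600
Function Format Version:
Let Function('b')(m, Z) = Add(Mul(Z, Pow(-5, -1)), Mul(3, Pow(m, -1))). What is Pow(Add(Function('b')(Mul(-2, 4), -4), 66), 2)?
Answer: Rational(7059649, 1600) ≈ 4412.3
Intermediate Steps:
Function('b')(m, Z) = Add(Mul(3, Pow(m, -1)), Mul(Rational(-1, 5), Z)) (Function('b')(m, Z) = Add(Mul(Z, Rational(-1, 5)), Mul(3, Pow(m, -1))) = Add(Mul(Rational(-1, 5), Z), Mul(3, Pow(m, -1))) = Add(Mul(3, Pow(m, -1)), Mul(Rational(-1, 5), Z)))
Pow(Add(Function('b')(Mul(-2, 4), -4), 66), 2) = Pow(Add(Add(Mul(3, Pow(Mul(-2, 4), -1)), Mul(Rational(-1, 5), -4)), 66), 2) = Pow(Add(Add(Mul(3, Pow(-8, -1)), Rational(4, 5)), 66), 2) = Pow(Add(Add(Mul(3, Rational(-1, 8)), Rational(4, 5)), 66), 2) = Pow(Add(Add(Rational(-3, 8), Rational(4, 5)), 66), 2) = Pow(Add(Rational(17, 40), 66), 2) = Pow(Rational(2657, 40), 2) = Rational(7059649, 1600)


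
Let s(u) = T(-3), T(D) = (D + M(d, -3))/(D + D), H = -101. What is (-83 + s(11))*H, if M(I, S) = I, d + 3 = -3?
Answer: 16463/2 ≈ 8231.5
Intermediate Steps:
d = -6 (d = -3 - 3 = -6)
T(D) = (-6 + D)/(2*D) (T(D) = (D - 6)/(D + D) = (-6 + D)/((2*D)) = (-6 + D)*(1/(2*D)) = (-6 + D)/(2*D))
s(u) = 3/2 (s(u) = (½)*(-6 - 3)/(-3) = (½)*(-⅓)*(-9) = 3/2)
(-83 + s(11))*H = (-83 + 3/2)*(-101) = -163/2*(-101) = 16463/2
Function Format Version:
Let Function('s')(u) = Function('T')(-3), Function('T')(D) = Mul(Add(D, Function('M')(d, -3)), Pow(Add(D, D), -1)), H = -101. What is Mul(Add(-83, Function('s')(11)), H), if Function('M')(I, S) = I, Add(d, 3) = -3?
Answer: Rational(16463, 2) ≈ 8231.5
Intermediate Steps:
d = -6 (d = Add(-3, -3) = -6)
Function('T')(D) = Mul(Rational(1, 2), Pow(D, -1), Add(-6, D)) (Function('T')(D) = Mul(Add(D, -6), Pow(Add(D, D), -1)) = Mul(Add(-6, D), Pow(Mul(2, D), -1)) = Mul(Add(-6, D), Mul(Rational(1, 2), Pow(D, -1))) = Mul(Rational(1, 2), Pow(D, -1), Add(-6, D)))
Function('s')(u) = Rational(3, 2) (Function('s')(u) = Mul(Rational(1, 2), Pow(-3, -1), Add(-6, -3)) = Mul(Rational(1, 2), Rational(-1, 3), -9) = Rational(3, 2))
Mul(Add(-83, Function('s')(11)), H) = Mul(Add(-83, Rational(3, 2)), -101) = Mul(Rational(-163, 2), -101) = Rational(16463, 2)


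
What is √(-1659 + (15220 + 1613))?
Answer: 3*√1686 ≈ 123.18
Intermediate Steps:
√(-1659 + (15220 + 1613)) = √(-1659 + 16833) = √15174 = 3*√1686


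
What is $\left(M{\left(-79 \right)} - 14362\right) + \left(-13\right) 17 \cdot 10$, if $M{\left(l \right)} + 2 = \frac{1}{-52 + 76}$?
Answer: $- \frac{397775}{24} \approx -16574.0$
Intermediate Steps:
$M{\left(l \right)} = - \frac{47}{24}$ ($M{\left(l \right)} = -2 + \frac{1}{-52 + 76} = -2 + \frac{1}{24} = - \frac{47}{24}$)
$\left(M{\left(-79 \right)} - 14362\right) + \left(-13\right) 17 \cdot 10 = \left(- \frac{47}{24} - 14362\right) + \left(-13\right) 17 \cdot 10 = - \frac{344735}{24} - 2210 = - \frac{397775}{24}$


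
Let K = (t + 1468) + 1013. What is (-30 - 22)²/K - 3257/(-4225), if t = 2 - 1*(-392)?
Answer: 831531/485875 ≈ 1.7114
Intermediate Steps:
t = 394 (t = 2 + 392 = 394)
K = 2875 (K = (394 + 1468) + 1013 = 1862 + 1013 = 2875)
(-30 - 22)²/K - 3257/(-4225) = (-30 - 22)²/2875 - 3257/(-4225) = (-52)²*(1/2875) - 3257*(-1/4225) = 2704*(1/2875) + 3257/4225 = 2704/2875 + 3257/4225 = 831531/485875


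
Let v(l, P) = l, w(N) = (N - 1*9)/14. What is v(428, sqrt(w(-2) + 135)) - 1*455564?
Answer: -455136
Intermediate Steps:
w(N) = -9/14 + N/14 (w(N) = (N - 9)*(1/14) = (-9 + N)*(1/14) = -9/14 + N/14)
v(428, sqrt(w(-2) + 135)) - 1*455564 = 428 - 1*455564 = 428 - 455564 = -455136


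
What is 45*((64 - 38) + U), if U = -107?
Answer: -3645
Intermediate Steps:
45*((64 - 38) + U) = 45*((64 - 38) - 107) = 45*(26 - 107) = 45*(-81) = -3645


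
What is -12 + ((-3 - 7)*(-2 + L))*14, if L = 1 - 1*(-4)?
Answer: -432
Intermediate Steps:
L = 5 (L = 1 + 4 = 5)
-12 + ((-3 - 7)*(-2 + L))*14 = -12 + ((-3 - 7)*(-2 + 5))*14 = -12 - 10*3*14 = -12 - 30*14 = -12 - 420 = -432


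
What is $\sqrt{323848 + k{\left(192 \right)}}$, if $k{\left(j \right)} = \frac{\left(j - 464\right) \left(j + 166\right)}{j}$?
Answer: $\frac{\sqrt{11640270}}{6} \approx 568.63$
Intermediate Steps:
$k{\left(j \right)} = \frac{\left(-464 + j\right) \left(166 + j\right)}{j}$
$\sqrt{323848 + k{\left(192 \right)}} = \sqrt{323848 - \left(106 + \frac{2407}{6}\right)} = \sqrt{323848 - \frac{3043}{6}} = \sqrt{\frac{1940045}{6}} = \frac{\sqrt{11640270}}{6}$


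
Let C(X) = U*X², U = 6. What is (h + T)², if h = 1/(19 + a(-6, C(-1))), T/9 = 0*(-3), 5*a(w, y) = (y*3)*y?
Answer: 25/41209 ≈ 0.00060666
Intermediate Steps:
C(X) = 6*X²
a(w, y) = 3*y²/5 (a(w, y) = ((y*3)*y)/5 = ((3*y)*y)/5 = (3*y²)/5 = 3*y²/5)
T = 0 (T = 9*(0*(-3)) = 9*0 = 0)
h = 5/203 (h = 1/(19 + 3*(6*(-1)²)²/5) = 1/(19 + 3*(6*1)²/5) = 1/(19 + (⅗)*6²) = 1/(19 + (⅗)*36) = 1/(19 + 108/5) = 1/(203/5) = 5/203 ≈ 0.024631)
(h + T)² = (5/203 + 0)² = (5/203)² = 25/41209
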